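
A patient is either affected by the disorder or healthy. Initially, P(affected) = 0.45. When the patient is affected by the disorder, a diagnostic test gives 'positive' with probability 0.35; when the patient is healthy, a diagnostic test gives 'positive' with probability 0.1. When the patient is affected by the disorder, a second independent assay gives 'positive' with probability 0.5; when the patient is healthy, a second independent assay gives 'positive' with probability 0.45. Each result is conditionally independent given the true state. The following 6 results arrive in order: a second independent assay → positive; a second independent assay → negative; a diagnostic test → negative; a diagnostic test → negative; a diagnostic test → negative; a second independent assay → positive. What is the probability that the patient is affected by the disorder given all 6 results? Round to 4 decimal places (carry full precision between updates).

Each posterior becomes the prior for the next update.
After a second independent assay='positive': P(affected) = 0.5·0.4500 / (0.5·0.4500 + 0.45·0.5500) ≈ 0.4762
After a second independent assay='negative': P(affected) = 0.5·0.4762 / (0.5·0.4762 + 0.55·0.5238) ≈ 0.4525
After a diagnostic test='negative': P(affected) = 0.65·0.4525 / (0.65·0.4525 + 0.9·0.5475) ≈ 0.3738
After a diagnostic test='negative': P(affected) = 0.65·0.3738 / (0.65·0.3738 + 0.9·0.6262) ≈ 0.3012
After a diagnostic test='negative': P(affected) = 0.65·0.3012 / (0.65·0.3012 + 0.9·0.6988) ≈ 0.2374
After a second independent assay='positive': P(affected) = 0.5·0.2374 / (0.5·0.2374 + 0.45·0.7626) ≈ 0.2570

0.2570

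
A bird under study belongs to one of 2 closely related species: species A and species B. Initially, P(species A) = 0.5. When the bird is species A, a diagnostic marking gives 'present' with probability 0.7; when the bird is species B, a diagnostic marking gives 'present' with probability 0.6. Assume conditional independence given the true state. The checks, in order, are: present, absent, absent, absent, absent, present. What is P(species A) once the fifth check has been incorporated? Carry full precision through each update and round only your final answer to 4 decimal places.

0.2696

After 'present': P(species A) = 0.7·0.5000 / (0.7·0.5000 + 0.6·0.5000) ≈ 0.5385
After 'absent': P(species A) = 0.3·0.5385 / (0.3·0.5385 + 0.4·0.4615) ≈ 0.4667
After 'absent': P(species A) = 0.3·0.4667 / (0.3·0.4667 + 0.4·0.5333) ≈ 0.3962
After 'absent': P(species A) = 0.3·0.3962 / (0.3·0.3962 + 0.4·0.6038) ≈ 0.3298
After 'absent': P(species A) = 0.3·0.3298 / (0.3·0.3298 + 0.4·0.6702) ≈ 0.2696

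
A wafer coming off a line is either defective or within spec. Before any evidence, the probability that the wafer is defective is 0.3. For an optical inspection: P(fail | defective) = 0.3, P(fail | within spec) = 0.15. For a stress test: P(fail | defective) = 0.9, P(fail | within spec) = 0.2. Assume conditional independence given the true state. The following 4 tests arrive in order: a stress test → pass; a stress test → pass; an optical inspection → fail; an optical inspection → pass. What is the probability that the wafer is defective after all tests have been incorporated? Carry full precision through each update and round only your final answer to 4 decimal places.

After a stress test='pass': P(defective) = 0.1·0.3000 / (0.1·0.3000 + 0.8·0.7000) ≈ 0.0508
After a stress test='pass': P(defective) = 0.1·0.0508 / (0.1·0.0508 + 0.8·0.9492) ≈ 0.0067
After an optical inspection='fail': P(defective) = 0.3·0.0067 / (0.3·0.0067 + 0.15·0.9933) ≈ 0.0132
After an optical inspection='pass': P(defective) = 0.7·0.0132 / (0.7·0.0132 + 0.85·0.9868) ≈ 0.0109

0.0109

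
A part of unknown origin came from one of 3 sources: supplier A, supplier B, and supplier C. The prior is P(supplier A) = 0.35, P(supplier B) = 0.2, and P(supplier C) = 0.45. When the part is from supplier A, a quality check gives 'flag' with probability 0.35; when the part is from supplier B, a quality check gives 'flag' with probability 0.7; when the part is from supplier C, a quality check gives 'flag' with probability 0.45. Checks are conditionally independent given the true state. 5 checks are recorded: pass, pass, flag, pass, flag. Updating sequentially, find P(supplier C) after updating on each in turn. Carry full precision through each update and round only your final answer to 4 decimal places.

0.5125

After 'pass': normaliser = 0.65·0.3500 + 0.3·0.2000 + 0.55·0.4500; P(supplier A) ≈ 0.4252, P(supplier B) ≈ 0.1121, P(supplier C) ≈ 0.4626
After 'pass': normaliser = 0.65·0.4252 + 0.3·0.1121 + 0.55·0.4626; P(supplier A) ≈ 0.4897, P(supplier B) ≈ 0.0596, P(supplier C) ≈ 0.4507
After 'flag': normaliser = 0.35·0.4897 + 0.7·0.0596 + 0.45·0.4507; P(supplier A) ≈ 0.4120, P(supplier B) ≈ 0.1003, P(supplier C) ≈ 0.4877
After 'pass': normaliser = 0.65·0.4120 + 0.3·0.1003 + 0.55·0.4877; P(supplier A) ≈ 0.4731, P(supplier B) ≈ 0.0532, P(supplier C) ≈ 0.4738
After 'flag': normaliser = 0.35·0.4731 + 0.7·0.0532 + 0.45·0.4738; P(supplier A) ≈ 0.3980, P(supplier B) ≈ 0.0894, P(supplier C) ≈ 0.5125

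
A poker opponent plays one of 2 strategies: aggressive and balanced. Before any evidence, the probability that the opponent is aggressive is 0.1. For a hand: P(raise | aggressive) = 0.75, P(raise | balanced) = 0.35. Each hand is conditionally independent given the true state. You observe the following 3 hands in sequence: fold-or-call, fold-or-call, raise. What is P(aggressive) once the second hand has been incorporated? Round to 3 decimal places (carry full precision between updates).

After 'fold-or-call': P(aggressive) = 0.25·0.1000 / (0.25·0.1000 + 0.65·0.9000) ≈ 0.0410
After 'fold-or-call': P(aggressive) = 0.25·0.0410 / (0.25·0.0410 + 0.65·0.9590) ≈ 0.0162

0.016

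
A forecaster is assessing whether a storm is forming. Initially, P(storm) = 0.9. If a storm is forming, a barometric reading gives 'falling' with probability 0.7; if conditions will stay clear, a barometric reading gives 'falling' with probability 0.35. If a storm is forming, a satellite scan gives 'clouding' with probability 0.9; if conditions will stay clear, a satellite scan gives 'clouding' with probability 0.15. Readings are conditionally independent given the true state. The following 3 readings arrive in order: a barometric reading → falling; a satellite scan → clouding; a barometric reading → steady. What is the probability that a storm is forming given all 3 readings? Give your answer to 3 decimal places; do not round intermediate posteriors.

0.980

After a barometric reading='falling': P(storm) = 0.7·0.9000 / (0.7·0.9000 + 0.35·0.1000) ≈ 0.9474
After a satellite scan='clouding': P(storm) = 0.9·0.9474 / (0.9·0.9474 + 0.15·0.0526) ≈ 0.9908
After a barometric reading='steady': P(storm) = 0.3·0.9908 / (0.3·0.9908 + 0.65·0.0092) ≈ 0.9803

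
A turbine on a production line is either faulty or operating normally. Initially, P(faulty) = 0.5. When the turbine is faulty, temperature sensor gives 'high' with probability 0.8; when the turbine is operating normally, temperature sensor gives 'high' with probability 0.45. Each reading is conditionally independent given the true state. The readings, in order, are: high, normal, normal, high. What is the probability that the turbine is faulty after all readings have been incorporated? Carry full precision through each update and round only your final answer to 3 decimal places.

Apply Bayes' rule sequentially, carrying P(faulty) forward.
After 'high': P(faulty) = 0.8·0.5000 / (0.8·0.5000 + 0.45·0.5000) ≈ 0.6400
After 'normal': P(faulty) = 0.2·0.6400 / (0.2·0.6400 + 0.55·0.3600) ≈ 0.3926
After 'normal': P(faulty) = 0.2·0.3926 / (0.2·0.3926 + 0.55·0.6074) ≈ 0.1903
After 'high': P(faulty) = 0.8·0.1903 / (0.8·0.1903 + 0.45·0.8097) ≈ 0.2947

0.295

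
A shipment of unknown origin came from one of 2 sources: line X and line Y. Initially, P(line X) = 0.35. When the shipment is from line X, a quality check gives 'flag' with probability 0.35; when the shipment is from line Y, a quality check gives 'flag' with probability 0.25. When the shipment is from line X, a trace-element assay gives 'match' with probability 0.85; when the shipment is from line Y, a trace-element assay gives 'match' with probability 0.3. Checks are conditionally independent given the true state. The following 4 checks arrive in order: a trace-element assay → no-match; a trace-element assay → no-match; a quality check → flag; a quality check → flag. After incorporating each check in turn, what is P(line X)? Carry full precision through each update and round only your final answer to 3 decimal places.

0.046

Apply Bayes' rule sequentially, carrying P(line X) forward.
After a trace-element assay='no-match': P(line X) = 0.15·0.3500 / (0.15·0.3500 + 0.7·0.6500) ≈ 0.1034
After a trace-element assay='no-match': P(line X) = 0.15·0.1034 / (0.15·0.1034 + 0.7·0.8966) ≈ 0.0241
After a quality check='flag': P(line X) = 0.35·0.0241 / (0.35·0.0241 + 0.25·0.9759) ≈ 0.0335
After a quality check='flag': P(line X) = 0.35·0.0335 / (0.35·0.0335 + 0.25·0.9665) ≈ 0.0462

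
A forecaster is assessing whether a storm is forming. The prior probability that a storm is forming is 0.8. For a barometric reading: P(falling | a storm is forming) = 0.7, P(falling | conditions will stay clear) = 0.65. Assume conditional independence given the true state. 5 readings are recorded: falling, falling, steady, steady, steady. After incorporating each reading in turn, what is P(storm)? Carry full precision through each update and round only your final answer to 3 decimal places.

After 'falling': P(storm) = 0.7·0.8000 / (0.7·0.8000 + 0.65·0.2000) ≈ 0.8116
After 'falling': P(storm) = 0.7·0.8116 / (0.7·0.8116 + 0.65·0.1884) ≈ 0.8227
After 'steady': P(storm) = 0.3·0.8227 / (0.3·0.8227 + 0.35·0.1773) ≈ 0.7990
After 'steady': P(storm) = 0.3·0.7990 / (0.3·0.7990 + 0.35·0.2010) ≈ 0.7732
After 'steady': P(storm) = 0.3·0.7732 / (0.3·0.7732 + 0.35·0.2268) ≈ 0.7450

0.745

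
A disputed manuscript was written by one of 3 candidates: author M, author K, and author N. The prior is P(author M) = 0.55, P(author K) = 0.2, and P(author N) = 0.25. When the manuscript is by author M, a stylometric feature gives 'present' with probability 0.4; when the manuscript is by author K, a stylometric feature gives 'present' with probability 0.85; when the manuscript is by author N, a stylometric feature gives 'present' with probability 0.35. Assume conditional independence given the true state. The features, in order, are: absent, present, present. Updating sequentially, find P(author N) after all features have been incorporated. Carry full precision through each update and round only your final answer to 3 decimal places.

0.211

After 'absent': normaliser = 0.6·0.5500 + 0.15·0.2000 + 0.65·0.2500; P(author M) ≈ 0.6316, P(author K) ≈ 0.0574, P(author N) ≈ 0.3110
After 'present': normaliser = 0.4·0.6316 + 0.85·0.0574 + 0.35·0.3110; P(author M) ≈ 0.6157, P(author K) ≈ 0.1190, P(author N) ≈ 0.2653
After 'present': normaliser = 0.4·0.6157 + 0.85·0.1190 + 0.35·0.2653; P(author M) ≈ 0.5594, P(author K) ≈ 0.2297, P(author N) ≈ 0.2109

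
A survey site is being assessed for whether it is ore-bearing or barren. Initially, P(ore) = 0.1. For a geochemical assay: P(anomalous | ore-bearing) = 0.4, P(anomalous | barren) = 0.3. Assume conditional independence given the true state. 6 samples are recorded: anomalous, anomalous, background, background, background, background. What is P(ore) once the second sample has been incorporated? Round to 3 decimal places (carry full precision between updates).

Each posterior becomes the prior for the next update.
After 'anomalous': P(ore) = 0.4·0.1000 / (0.4·0.1000 + 0.3·0.9000) ≈ 0.1290
After 'anomalous': P(ore) = 0.4·0.1290 / (0.4·0.1290 + 0.3·0.8710) ≈ 0.1649

0.165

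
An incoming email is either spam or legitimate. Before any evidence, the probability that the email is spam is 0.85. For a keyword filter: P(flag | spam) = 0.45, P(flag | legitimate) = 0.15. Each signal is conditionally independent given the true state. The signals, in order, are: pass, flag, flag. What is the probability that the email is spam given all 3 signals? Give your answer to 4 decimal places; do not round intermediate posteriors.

0.9706

After 'pass': P(spam) = 0.55·0.8500 / (0.55·0.8500 + 0.85·0.1500) ≈ 0.7857
After 'flag': P(spam) = 0.45·0.7857 / (0.45·0.7857 + 0.15·0.2143) ≈ 0.9167
After 'flag': P(spam) = 0.45·0.9167 / (0.45·0.9167 + 0.15·0.0833) ≈ 0.9706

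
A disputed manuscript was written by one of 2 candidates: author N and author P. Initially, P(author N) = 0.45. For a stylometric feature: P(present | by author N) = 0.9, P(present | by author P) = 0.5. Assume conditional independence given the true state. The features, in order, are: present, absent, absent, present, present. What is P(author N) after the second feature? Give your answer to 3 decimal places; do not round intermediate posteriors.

After 'present': P(author N) = 0.9·0.4500 / (0.9·0.4500 + 0.5·0.5500) ≈ 0.5956
After 'absent': P(author N) = 0.1·0.5956 / (0.1·0.5956 + 0.5·0.4044) ≈ 0.2275

0.228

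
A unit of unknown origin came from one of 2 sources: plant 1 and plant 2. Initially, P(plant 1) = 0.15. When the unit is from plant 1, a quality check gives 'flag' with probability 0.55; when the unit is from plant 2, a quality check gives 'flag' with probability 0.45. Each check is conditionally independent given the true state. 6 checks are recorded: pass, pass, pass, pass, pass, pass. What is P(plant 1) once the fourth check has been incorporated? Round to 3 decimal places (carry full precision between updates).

Apply Bayes' rule sequentially, carrying P(plant 1) forward.
After 'pass': P(plant 1) = 0.45·0.1500 / (0.45·0.1500 + 0.55·0.8500) ≈ 0.1262
After 'pass': P(plant 1) = 0.45·0.1262 / (0.45·0.1262 + 0.55·0.8738) ≈ 0.1057
After 'pass': P(plant 1) = 0.45·0.1057 / (0.45·0.1057 + 0.55·0.8943) ≈ 0.0881
After 'pass': P(plant 1) = 0.45·0.0881 / (0.45·0.0881 + 0.55·0.9119) ≈ 0.0733

0.073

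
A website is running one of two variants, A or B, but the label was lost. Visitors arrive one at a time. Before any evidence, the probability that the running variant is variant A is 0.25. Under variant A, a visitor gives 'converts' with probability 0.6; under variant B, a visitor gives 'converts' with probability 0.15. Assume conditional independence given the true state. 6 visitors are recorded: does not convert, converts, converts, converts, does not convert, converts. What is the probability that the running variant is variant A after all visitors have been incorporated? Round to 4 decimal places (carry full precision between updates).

After 'does not convert': P(A) = 0.4·0.2500 / (0.4·0.2500 + 0.85·0.7500) ≈ 0.1356
After 'converts': P(A) = 0.6·0.1356 / (0.6·0.1356 + 0.15·0.8644) ≈ 0.3855
After 'converts': P(A) = 0.6·0.3855 / (0.6·0.3855 + 0.15·0.6145) ≈ 0.7151
After 'converts': P(A) = 0.6·0.7151 / (0.6·0.7151 + 0.15·0.2849) ≈ 0.9094
After 'does not convert': P(A) = 0.4·0.9094 / (0.4·0.9094 + 0.85·0.0906) ≈ 0.8253
After 'converts': P(A) = 0.6·0.8253 / (0.6·0.8253 + 0.15·0.1747) ≈ 0.9497

0.9497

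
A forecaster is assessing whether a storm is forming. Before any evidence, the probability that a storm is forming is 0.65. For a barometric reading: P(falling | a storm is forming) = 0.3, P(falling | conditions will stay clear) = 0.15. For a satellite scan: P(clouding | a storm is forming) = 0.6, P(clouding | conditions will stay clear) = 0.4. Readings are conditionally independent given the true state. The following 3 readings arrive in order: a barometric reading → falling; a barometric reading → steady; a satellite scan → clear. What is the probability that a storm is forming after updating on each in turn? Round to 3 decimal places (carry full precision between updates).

After a barometric reading='falling': P(storm) = 0.3·0.6500 / (0.3·0.6500 + 0.15·0.3500) ≈ 0.7879
After a barometric reading='steady': P(storm) = 0.7·0.7879 / (0.7·0.7879 + 0.85·0.2121) ≈ 0.7536
After a satellite scan='clear': P(storm) = 0.4·0.7536 / (0.4·0.7536 + 0.6·0.2464) ≈ 0.6710

0.671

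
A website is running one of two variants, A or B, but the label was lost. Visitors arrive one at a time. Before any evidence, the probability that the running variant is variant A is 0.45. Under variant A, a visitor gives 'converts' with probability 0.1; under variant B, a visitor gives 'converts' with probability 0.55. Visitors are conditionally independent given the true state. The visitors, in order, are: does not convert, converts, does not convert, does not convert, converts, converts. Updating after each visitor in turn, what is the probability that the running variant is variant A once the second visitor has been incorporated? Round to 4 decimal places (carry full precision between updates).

After 'does not convert': P(A) = 0.9·0.4500 / (0.9·0.4500 + 0.45·0.5500) ≈ 0.6207
After 'converts': P(A) = 0.1·0.6207 / (0.1·0.6207 + 0.55·0.3793) ≈ 0.2293

0.2293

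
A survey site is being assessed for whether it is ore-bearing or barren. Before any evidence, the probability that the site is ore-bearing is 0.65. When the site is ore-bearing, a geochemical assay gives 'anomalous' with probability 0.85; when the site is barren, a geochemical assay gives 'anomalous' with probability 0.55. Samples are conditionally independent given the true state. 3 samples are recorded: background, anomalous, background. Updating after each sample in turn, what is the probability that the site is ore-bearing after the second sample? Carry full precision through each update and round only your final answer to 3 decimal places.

0.489

After 'background': P(ore) = 0.15·0.6500 / (0.15·0.6500 + 0.45·0.3500) ≈ 0.3824
After 'anomalous': P(ore) = 0.85·0.3824 / (0.85·0.3824 + 0.55·0.6176) ≈ 0.4889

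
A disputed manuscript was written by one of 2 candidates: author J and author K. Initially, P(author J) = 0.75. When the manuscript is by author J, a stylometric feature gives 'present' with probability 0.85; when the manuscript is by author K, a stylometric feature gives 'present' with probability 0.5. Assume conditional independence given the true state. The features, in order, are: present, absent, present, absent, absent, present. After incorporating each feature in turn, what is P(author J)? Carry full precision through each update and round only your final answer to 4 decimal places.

After 'present': P(author J) = 0.85·0.7500 / (0.85·0.7500 + 0.5·0.2500) ≈ 0.8361
After 'absent': P(author J) = 0.15·0.8361 / (0.15·0.8361 + 0.5·0.1639) ≈ 0.6047
After 'present': P(author J) = 0.85·0.6047 / (0.85·0.6047 + 0.5·0.3953) ≈ 0.7223
After 'absent': P(author J) = 0.15·0.7223 / (0.15·0.7223 + 0.5·0.2777) ≈ 0.4383
After 'absent': P(author J) = 0.15·0.4383 / (0.15·0.4383 + 0.5·0.5617) ≈ 0.1897
After 'present': P(author J) = 0.85·0.1897 / (0.85·0.1897 + 0.5·0.8103) ≈ 0.2847

0.2847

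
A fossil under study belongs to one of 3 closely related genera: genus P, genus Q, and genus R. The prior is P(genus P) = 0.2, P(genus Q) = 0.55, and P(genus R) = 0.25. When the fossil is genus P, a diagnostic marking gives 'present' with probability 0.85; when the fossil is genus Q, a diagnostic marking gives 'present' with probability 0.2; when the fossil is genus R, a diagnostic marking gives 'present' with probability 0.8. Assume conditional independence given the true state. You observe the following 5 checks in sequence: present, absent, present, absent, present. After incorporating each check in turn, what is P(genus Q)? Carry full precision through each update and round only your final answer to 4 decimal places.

Each posterior becomes the prior for the next update.
After 'present': normaliser = 0.85·0.2000 + 0.2·0.5500 + 0.8·0.2500; P(genus P) ≈ 0.3542, P(genus Q) ≈ 0.2292, P(genus R) ≈ 0.4167
After 'absent': normaliser = 0.15·0.3542 + 0.8·0.2292 + 0.2·0.4167; P(genus P) ≈ 0.1661, P(genus Q) ≈ 0.5733, P(genus R) ≈ 0.2606
After 'present': normaliser = 0.85·0.1661 + 0.2·0.5733 + 0.8·0.2606; P(genus P) ≈ 0.3041, P(genus Q) ≈ 0.2469, P(genus R) ≈ 0.4490
After 'absent': normaliser = 0.15·0.3041 + 0.8·0.2469 + 0.2·0.4490; P(genus P) ≈ 0.1370, P(genus Q) ≈ 0.5933, P(genus R) ≈ 0.2697
After 'present': normaliser = 0.85·0.1370 + 0.2·0.5933 + 0.8·0.2697; P(genus P) ≈ 0.2583, P(genus Q) ≈ 0.2632, P(genus R) ≈ 0.4785

0.2632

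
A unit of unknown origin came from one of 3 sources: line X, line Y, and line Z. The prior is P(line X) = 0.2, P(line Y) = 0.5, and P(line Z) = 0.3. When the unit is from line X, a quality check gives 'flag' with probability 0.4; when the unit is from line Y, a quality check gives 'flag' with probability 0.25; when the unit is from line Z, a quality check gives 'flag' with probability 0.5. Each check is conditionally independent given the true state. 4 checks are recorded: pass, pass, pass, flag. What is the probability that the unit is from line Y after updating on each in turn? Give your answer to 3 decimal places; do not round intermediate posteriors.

0.594

After 'pass': normaliser = 0.6·0.2000 + 0.75·0.5000 + 0.5·0.3000; P(line X) ≈ 0.1860, P(line Y) ≈ 0.5814, P(line Z) ≈ 0.2326
After 'pass': normaliser = 0.6·0.1860 + 0.75·0.5814 + 0.5·0.2326; P(line X) ≈ 0.1681, P(line Y) ≈ 0.6567, P(line Z) ≈ 0.1751
After 'pass': normaliser = 0.6·0.1681 + 0.75·0.6567 + 0.5·0.1751; P(line X) ≈ 0.1481, P(line Y) ≈ 0.7233, P(line Z) ≈ 0.1286
After 'flag': normaliser = 0.4·0.1481 + 0.25·0.7233 + 0.5·0.1286; P(line X) ≈ 0.1947, P(line Y) ≈ 0.5941, P(line Z) ≈ 0.2112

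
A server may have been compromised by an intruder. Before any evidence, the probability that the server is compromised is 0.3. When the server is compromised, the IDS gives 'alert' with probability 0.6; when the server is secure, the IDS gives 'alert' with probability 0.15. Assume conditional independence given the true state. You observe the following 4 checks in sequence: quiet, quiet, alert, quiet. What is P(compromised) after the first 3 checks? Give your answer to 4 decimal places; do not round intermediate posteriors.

After 'quiet': P(compromised) = 0.4·0.3000 / (0.4·0.3000 + 0.85·0.7000) ≈ 0.1678
After 'quiet': P(compromised) = 0.4·0.1678 / (0.4·0.1678 + 0.85·0.8322) ≈ 0.0867
After 'alert': P(compromised) = 0.6·0.0867 / (0.6·0.0867 + 0.15·0.9133) ≈ 0.2752

0.2752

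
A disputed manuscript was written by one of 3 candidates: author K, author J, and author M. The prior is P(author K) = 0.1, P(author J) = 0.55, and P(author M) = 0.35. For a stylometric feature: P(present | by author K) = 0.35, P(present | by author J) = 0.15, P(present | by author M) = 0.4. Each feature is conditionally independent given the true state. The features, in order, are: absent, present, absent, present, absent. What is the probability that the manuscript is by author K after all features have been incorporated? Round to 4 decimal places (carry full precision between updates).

After 'absent': normaliser = 0.65·0.1000 + 0.85·0.5500 + 0.6·0.3500; P(author K) ≈ 0.0875, P(author J) ≈ 0.6296, P(author M) ≈ 0.2828
After 'present': normaliser = 0.35·0.0875 + 0.15·0.6296 + 0.4·0.2828; P(author K) ≈ 0.1286, P(author J) ≈ 0.3965, P(author M) ≈ 0.4749
After 'absent': normaliser = 0.65·0.1286 + 0.85·0.3965 + 0.6·0.4749; P(author K) ≈ 0.1185, P(author J) ≈ 0.4776, P(author M) ≈ 0.4039
After 'present': normaliser = 0.35·0.1185 + 0.15·0.4776 + 0.4·0.4039; P(author K) ≈ 0.1510, P(author J) ≈ 0.2608, P(author M) ≈ 0.5882
After 'absent': normaliser = 0.65·0.1510 + 0.85·0.2608 + 0.6·0.5882; P(author K) ≈ 0.1459, P(author J) ≈ 0.3296, P(author M) ≈ 0.5245

0.1459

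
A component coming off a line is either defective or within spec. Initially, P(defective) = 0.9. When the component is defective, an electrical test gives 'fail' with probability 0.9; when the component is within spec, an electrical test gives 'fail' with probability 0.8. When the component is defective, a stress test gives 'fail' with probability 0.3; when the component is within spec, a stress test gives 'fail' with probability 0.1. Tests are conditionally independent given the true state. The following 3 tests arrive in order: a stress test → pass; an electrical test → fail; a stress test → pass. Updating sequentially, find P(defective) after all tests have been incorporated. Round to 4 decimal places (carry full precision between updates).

After a stress test='pass': P(defective) = 0.7·0.9000 / (0.7·0.9000 + 0.9·0.1000) ≈ 0.8750
After an electrical test='fail': P(defective) = 0.9·0.8750 / (0.9·0.8750 + 0.8·0.1250) ≈ 0.8873
After a stress test='pass': P(defective) = 0.7·0.8873 / (0.7·0.8873 + 0.9·0.1127) ≈ 0.8596

0.8596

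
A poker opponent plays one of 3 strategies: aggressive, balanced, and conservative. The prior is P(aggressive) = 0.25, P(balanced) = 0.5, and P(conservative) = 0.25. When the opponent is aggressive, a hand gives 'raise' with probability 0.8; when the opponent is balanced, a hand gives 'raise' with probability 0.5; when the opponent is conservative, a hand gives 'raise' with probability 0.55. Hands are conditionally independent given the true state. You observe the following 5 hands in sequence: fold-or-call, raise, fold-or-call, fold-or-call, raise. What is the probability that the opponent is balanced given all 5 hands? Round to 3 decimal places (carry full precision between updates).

0.657

After 'fold-or-call': normaliser = 0.2·0.2500 + 0.5·0.5000 + 0.45·0.2500; P(aggressive) ≈ 0.1212, P(balanced) ≈ 0.6061, P(conservative) ≈ 0.2727
After 'raise': normaliser = 0.8·0.1212 + 0.5·0.6061 + 0.55·0.2727; P(aggressive) ≈ 0.1763, P(balanced) ≈ 0.5510, P(conservative) ≈ 0.2727
After 'fold-or-call': normaliser = 0.2·0.1763 + 0.5·0.5510 + 0.45·0.2727; P(aggressive) ≈ 0.0813, P(balanced) ≈ 0.6355, P(conservative) ≈ 0.2831
After 'fold-or-call': normaliser = 0.2·0.0813 + 0.5·0.6355 + 0.45·0.2831; P(aggressive) ≈ 0.0353, P(balanced) ≈ 0.6886, P(conservative) ≈ 0.2761
After 'raise': normaliser = 0.8·0.0353 + 0.5·0.6886 + 0.55·0.2761; P(aggressive) ≈ 0.0538, P(balanced) ≈ 0.6566, P(conservative) ≈ 0.2896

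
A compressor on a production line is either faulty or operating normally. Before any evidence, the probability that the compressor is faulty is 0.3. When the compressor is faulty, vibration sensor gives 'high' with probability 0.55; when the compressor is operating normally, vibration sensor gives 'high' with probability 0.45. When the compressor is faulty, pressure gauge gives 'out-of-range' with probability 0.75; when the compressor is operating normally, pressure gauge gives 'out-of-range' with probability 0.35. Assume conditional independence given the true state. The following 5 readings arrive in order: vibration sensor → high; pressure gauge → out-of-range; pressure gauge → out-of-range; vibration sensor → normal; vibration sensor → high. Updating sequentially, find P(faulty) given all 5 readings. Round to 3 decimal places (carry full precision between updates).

0.706

After vibration sensor='high': P(faulty) = 0.55·0.3000 / (0.55·0.3000 + 0.45·0.7000) ≈ 0.3438
After pressure gauge='out-of-range': P(faulty) = 0.75·0.3438 / (0.75·0.3438 + 0.35·0.6562) ≈ 0.5288
After pressure gauge='out-of-range': P(faulty) = 0.75·0.5288 / (0.75·0.5288 + 0.35·0.4712) ≈ 0.7063
After vibration sensor='normal': P(faulty) = 0.45·0.7063 / (0.45·0.7063 + 0.55·0.2937) ≈ 0.6631
After vibration sensor='high': P(faulty) = 0.55·0.6631 / (0.55·0.6631 + 0.45·0.3369) ≈ 0.7063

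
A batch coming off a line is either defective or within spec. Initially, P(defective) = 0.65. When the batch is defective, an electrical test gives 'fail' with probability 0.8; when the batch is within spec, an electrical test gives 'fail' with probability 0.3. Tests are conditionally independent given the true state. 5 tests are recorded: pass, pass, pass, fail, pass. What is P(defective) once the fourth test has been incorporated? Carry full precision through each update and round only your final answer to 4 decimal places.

0.1035

After 'pass': P(defective) = 0.2·0.6500 / (0.2·0.6500 + 0.7·0.3500) ≈ 0.3467
After 'pass': P(defective) = 0.2·0.3467 / (0.2·0.3467 + 0.7·0.6533) ≈ 0.1316
After 'pass': P(defective) = 0.2·0.1316 / (0.2·0.1316 + 0.7·0.8684) ≈ 0.0415
After 'fail': P(defective) = 0.8·0.0415 / (0.8·0.0415 + 0.3·0.9585) ≈ 0.1035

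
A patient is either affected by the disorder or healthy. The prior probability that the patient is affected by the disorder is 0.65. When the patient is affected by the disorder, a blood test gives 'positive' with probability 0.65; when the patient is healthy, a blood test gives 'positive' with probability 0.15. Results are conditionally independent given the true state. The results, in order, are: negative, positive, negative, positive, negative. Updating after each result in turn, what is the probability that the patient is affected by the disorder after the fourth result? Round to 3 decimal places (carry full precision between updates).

0.855

Each posterior becomes the prior for the next update.
After 'negative': P(affected) = 0.35·0.6500 / (0.35·0.6500 + 0.85·0.3500) ≈ 0.4333
After 'positive': P(affected) = 0.65·0.4333 / (0.65·0.4333 + 0.15·0.5667) ≈ 0.7682
After 'negative': P(affected) = 0.35·0.7682 / (0.35·0.7682 + 0.85·0.2318) ≈ 0.5771
After 'positive': P(affected) = 0.65·0.5771 / (0.65·0.5771 + 0.15·0.4229) ≈ 0.8553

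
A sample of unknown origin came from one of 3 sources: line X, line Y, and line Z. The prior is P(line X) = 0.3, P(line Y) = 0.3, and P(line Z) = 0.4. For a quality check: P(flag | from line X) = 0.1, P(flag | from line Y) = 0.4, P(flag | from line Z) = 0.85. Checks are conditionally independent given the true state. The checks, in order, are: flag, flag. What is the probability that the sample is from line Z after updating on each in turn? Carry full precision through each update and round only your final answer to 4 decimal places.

0.8500

After 'flag': normaliser = 0.1·0.3000 + 0.4·0.3000 + 0.85·0.4000; P(line X) ≈ 0.0612, P(line Y) ≈ 0.2449, P(line Z) ≈ 0.6939
After 'flag': normaliser = 0.1·0.0612 + 0.4·0.2449 + 0.85·0.6939; P(line X) ≈ 0.0088, P(line Y) ≈ 0.1412, P(line Z) ≈ 0.8500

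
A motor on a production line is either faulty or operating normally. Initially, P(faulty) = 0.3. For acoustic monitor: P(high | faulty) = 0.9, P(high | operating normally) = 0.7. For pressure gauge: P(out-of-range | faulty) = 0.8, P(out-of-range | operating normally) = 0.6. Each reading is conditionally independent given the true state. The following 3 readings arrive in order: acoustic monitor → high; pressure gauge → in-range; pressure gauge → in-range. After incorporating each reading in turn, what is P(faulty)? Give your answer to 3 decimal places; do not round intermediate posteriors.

After acoustic monitor='high': P(faulty) = 0.9·0.3000 / (0.9·0.3000 + 0.7·0.7000) ≈ 0.3553
After pressure gauge='in-range': P(faulty) = 0.2·0.3553 / (0.2·0.3553 + 0.4·0.6447) ≈ 0.2160
After pressure gauge='in-range': P(faulty) = 0.2·0.2160 / (0.2·0.2160 + 0.4·0.7840) ≈ 0.1211

0.121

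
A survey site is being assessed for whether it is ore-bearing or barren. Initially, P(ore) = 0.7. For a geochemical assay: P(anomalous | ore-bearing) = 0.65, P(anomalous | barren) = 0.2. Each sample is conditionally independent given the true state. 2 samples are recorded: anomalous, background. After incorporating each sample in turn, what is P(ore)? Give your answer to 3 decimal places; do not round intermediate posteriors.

Apply Bayes' rule sequentially, carrying P(ore) forward.
After 'anomalous': P(ore) = 0.65·0.7000 / (0.65·0.7000 + 0.2·0.3000) ≈ 0.8835
After 'background': P(ore) = 0.35·0.8835 / (0.35·0.8835 + 0.8·0.1165) ≈ 0.7684

0.768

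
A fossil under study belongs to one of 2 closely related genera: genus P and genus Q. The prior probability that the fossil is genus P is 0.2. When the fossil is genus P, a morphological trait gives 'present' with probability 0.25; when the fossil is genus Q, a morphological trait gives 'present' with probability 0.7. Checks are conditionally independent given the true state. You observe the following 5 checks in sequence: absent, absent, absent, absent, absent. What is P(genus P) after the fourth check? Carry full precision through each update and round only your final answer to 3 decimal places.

0.907

After 'absent': P(genus P) = 0.75·0.2000 / (0.75·0.2000 + 0.3·0.8000) ≈ 0.3846
After 'absent': P(genus P) = 0.75·0.3846 / (0.75·0.3846 + 0.3·0.6154) ≈ 0.6098
After 'absent': P(genus P) = 0.75·0.6098 / (0.75·0.6098 + 0.3·0.3902) ≈ 0.7962
After 'absent': P(genus P) = 0.75·0.7962 / (0.75·0.7962 + 0.3·0.2038) ≈ 0.9071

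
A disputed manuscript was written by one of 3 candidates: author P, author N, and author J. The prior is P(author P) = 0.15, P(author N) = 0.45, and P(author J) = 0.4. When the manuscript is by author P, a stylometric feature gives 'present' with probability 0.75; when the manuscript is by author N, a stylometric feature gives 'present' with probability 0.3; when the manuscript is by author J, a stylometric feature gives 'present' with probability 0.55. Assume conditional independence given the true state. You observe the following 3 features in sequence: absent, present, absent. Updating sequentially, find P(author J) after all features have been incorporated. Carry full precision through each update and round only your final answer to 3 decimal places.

After 'absent': normaliser = 0.25·0.1500 + 0.7·0.4500 + 0.45·0.4000; P(author P) ≈ 0.0704, P(author N) ≈ 0.5915, P(author J) ≈ 0.3380
After 'present': normaliser = 0.75·0.0704 + 0.3·0.5915 + 0.55·0.3380; P(author P) ≈ 0.1269, P(author N) ≈ 0.4264, P(author J) ≈ 0.4467
After 'absent': normaliser = 0.25·0.1269 + 0.7·0.4264 + 0.45·0.4467; P(author P) ≈ 0.0597, P(author N) ≈ 0.5619, P(author J) ≈ 0.3784

0.378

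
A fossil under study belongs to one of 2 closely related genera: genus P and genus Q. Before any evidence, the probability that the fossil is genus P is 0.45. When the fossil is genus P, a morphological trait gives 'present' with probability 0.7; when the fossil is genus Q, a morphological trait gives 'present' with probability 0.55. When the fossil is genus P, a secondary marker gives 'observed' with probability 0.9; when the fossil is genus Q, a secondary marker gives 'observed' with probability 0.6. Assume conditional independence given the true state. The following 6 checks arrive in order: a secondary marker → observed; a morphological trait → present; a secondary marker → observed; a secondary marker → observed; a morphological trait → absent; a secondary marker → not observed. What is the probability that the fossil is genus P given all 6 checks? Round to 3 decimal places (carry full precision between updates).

Each posterior becomes the prior for the next update.
After a secondary marker='observed': P(genus P) = 0.9·0.4500 / (0.9·0.4500 + 0.6·0.5500) ≈ 0.5510
After a morphological trait='present': P(genus P) = 0.7·0.5510 / (0.7·0.5510 + 0.55·0.4490) ≈ 0.6097
After a secondary marker='observed': P(genus P) = 0.9·0.6097 / (0.9·0.6097 + 0.6·0.3903) ≈ 0.7009
After a secondary marker='observed': P(genus P) = 0.9·0.7009 / (0.9·0.7009 + 0.6·0.2991) ≈ 0.7785
After a morphological trait='absent': P(genus P) = 0.3·0.7785 / (0.3·0.7785 + 0.45·0.2215) ≈ 0.7009
After a secondary marker='not observed': P(genus P) = 0.1·0.7009 / (0.1·0.7009 + 0.4·0.2991) ≈ 0.3694

0.369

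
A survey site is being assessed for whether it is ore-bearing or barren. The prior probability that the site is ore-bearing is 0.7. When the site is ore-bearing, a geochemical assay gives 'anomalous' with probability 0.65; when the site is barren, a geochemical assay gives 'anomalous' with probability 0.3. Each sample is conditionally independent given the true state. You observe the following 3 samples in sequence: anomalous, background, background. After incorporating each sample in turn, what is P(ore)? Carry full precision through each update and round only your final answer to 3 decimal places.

After 'anomalous': P(ore) = 0.65·0.7000 / (0.65·0.7000 + 0.3·0.3000) ≈ 0.8349
After 'background': P(ore) = 0.35·0.8349 / (0.35·0.8349 + 0.7·0.1651) ≈ 0.7165
After 'background': P(ore) = 0.35·0.7165 / (0.35·0.7165 + 0.7·0.2835) ≈ 0.5583

0.558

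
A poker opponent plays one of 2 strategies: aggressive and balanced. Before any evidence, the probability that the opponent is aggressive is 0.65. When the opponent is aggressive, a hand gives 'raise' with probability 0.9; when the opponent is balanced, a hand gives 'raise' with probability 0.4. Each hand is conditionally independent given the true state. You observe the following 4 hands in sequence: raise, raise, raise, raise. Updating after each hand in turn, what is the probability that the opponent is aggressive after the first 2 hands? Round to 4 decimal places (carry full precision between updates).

0.9039

Apply Bayes' rule sequentially, carrying P(aggressive) forward.
After 'raise': P(aggressive) = 0.9·0.6500 / (0.9·0.6500 + 0.4·0.3500) ≈ 0.8069
After 'raise': P(aggressive) = 0.9·0.8069 / (0.9·0.8069 + 0.4·0.1931) ≈ 0.9039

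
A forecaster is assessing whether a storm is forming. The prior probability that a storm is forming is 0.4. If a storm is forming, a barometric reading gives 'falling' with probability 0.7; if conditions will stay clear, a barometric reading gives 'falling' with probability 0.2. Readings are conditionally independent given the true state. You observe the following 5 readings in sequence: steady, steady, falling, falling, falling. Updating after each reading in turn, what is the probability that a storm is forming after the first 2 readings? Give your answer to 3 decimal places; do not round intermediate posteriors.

0.086

After 'steady': P(storm) = 0.3·0.4000 / (0.3·0.4000 + 0.8·0.6000) ≈ 0.2000
After 'steady': P(storm) = 0.3·0.2000 / (0.3·0.2000 + 0.8·0.8000) ≈ 0.0857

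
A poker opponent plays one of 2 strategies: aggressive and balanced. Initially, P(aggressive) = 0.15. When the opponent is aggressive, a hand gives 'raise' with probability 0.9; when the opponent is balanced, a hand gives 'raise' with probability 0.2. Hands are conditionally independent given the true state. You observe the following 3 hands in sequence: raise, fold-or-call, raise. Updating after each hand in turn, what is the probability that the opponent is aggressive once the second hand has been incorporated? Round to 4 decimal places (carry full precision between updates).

Each posterior becomes the prior for the next update.
After 'raise': P(aggressive) = 0.9·0.1500 / (0.9·0.1500 + 0.2·0.8500) ≈ 0.4426
After 'fold-or-call': P(aggressive) = 0.1·0.4426 / (0.1·0.4426 + 0.8·0.5574) ≈ 0.0903

0.0903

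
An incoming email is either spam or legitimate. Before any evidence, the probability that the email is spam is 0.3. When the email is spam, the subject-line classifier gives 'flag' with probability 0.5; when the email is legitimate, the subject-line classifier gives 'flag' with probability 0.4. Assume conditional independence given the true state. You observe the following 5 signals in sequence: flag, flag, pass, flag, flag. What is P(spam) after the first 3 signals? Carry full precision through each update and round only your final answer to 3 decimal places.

0.358

After 'flag': P(spam) = 0.5·0.3000 / (0.5·0.3000 + 0.4·0.7000) ≈ 0.3488
After 'flag': P(spam) = 0.5·0.3488 / (0.5·0.3488 + 0.4·0.6512) ≈ 0.4011
After 'pass': P(spam) = 0.5·0.4011 / (0.5·0.4011 + 0.6·0.5989) ≈ 0.3582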